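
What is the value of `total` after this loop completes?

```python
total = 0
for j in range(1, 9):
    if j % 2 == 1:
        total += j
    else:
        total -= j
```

Add odd, subtract even
`total` takes the values: 0 → 1 → -1 → 2 → -2 → 3 → -3 → 4 → -4

Answer: -4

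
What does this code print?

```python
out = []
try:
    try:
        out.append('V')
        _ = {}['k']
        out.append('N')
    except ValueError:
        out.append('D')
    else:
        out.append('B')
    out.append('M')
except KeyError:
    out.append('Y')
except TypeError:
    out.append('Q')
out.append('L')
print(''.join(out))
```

Execution trace: 'V' (inner try body) → 'Y' (except KeyError) → 'L' (after the try/except). Output: VYL

Answer: VYL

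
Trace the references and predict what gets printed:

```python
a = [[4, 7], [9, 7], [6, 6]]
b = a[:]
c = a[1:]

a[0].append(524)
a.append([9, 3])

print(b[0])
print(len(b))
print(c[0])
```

Key concept: slice with nested mutation.
Step by step:
`a = [[4, 7], [9, 7], [6, 6]]` → a = [[4, 7], [9, 7], [6, 6]]
`b = a[:]` → b = [[4, 7], [9, 7], [6, 6]]
`c = a[1:]` → c = [[9, 7], [6, 6]]
`a[0].append(524)` → a = [[4, 7, 524], [9, 7], [6, 6]]; b = [[4, 7, 524], [9, 7], [6, 6]]
`a.append([9, 3])` → a = [[4, 7, 524], [9, 7], [6, 6], [9, 3]]
`print(b[0])` → prints [4, 7, 524]
`print(len(b))` → prints 3
`print(c[0])` → prints [9, 7]

Answer:
[4, 7, 524]
3
[9, 7]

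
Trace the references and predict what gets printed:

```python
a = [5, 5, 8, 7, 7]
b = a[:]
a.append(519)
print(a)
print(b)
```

Key concept: slice [:] creates copy.
Step by step:
`a = [5, 5, 8, 7, 7]` → a = [5, 5, 8, 7, 7]
`b = a[:]` → b = [5, 5, 8, 7, 7]
`a.append(519)` → a = [5, 5, 8, 7, 7, 519]
`print(a)` → prints [5, 5, 8, 7, 7, 519]
`print(b)` → prints [5, 5, 8, 7, 7]

Answer:
[5, 5, 8, 7, 7, 519]
[5, 5, 8, 7, 7]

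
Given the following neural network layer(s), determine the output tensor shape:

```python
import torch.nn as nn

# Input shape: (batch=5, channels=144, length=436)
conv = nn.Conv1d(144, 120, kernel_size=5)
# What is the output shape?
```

Input: (5, 144, 436) -> Output: (5, 120, 432)

Answer: (5, 120, 432)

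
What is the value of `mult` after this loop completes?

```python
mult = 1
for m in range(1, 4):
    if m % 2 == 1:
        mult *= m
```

Product of odd numbers 1 to 3
`mult` takes the values: 1 → 3

Answer: 3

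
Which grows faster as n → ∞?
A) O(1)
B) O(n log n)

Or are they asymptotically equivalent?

O(1) vs O(n log n): Higher order terms dominate.

Answer: B) O(n log n) grows faster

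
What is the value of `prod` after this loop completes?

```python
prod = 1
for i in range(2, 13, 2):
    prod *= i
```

Product of even numbers 2 to 12
`prod` takes the values: 1 → 2 → 8 → 48 → 384 → 3840 → 46080

Answer: 46080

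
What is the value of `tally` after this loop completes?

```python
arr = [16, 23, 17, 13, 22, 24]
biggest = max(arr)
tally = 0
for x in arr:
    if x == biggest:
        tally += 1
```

Count of max value 24 in [16, 23, 17, 13, 22, 24]
`tally` takes the values: 0 → 1

Answer: 1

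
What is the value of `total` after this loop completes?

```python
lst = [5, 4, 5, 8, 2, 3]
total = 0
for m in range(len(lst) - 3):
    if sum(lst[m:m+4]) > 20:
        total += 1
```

Count windows with sum > 20
`total` takes the values: 0 → 1

Answer: 1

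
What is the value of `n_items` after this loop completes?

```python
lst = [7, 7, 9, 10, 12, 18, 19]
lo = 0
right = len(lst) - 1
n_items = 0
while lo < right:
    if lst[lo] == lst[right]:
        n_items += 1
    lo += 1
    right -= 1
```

Count matching pairs from ends
`n_items` takes the values: 0

Answer: 0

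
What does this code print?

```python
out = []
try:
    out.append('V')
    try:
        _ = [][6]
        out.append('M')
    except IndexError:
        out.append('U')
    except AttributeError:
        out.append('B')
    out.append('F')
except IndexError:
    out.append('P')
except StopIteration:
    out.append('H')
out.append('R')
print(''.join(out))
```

Execution trace: 'V' (try body) → 'U' (inner except IndexError) → 'F' (try body, no exception) → 'R' (after the try/except). Output: VUFR

Answer: VUFR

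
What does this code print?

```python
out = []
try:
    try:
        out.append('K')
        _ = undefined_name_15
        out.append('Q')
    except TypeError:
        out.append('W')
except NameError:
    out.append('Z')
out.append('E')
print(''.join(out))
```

Execution trace: 'K' (try body) → 'Z' (outer except NameError) → 'E' (after the try/except). Output: KZE

Answer: KZE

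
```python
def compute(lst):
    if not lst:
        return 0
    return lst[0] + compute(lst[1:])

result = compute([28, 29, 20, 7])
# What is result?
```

28 + 29 + 20 + 7 + 0 = 84

Answer: 84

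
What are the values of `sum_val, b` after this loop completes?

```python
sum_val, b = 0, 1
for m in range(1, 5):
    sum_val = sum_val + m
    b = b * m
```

Sum and factorial of 1 to 4
`sum_val, b` takes the values: (0, 1) → (1, 1) → (3, 1) → (3, 2) → (6, 2) → (6, 6) → (10, 6) → (10, 24)

Answer: 10, 24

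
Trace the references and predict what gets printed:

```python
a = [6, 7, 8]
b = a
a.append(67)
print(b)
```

Key concept: basic list aliasing.
Step by step:
`a = [6, 7, 8]` → a = [6, 7, 8]
`b = a` → b = [6, 7, 8] (same object as a)
`a.append(67)` → a = [6, 7, 8, 67] (same object as b); b = [6, 7, 8, 67] (same object as a)
`print(b)` → prints [6, 7, 8, 67]

Answer: [6, 7, 8, 67]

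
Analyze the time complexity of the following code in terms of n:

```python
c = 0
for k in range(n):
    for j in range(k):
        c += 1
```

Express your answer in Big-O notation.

Each loop level contributes: n × n. Multiplying the contributions gives O(n^2).

Answer: O(n^2)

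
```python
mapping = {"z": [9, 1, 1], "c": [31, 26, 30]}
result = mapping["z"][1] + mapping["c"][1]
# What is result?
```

Trace:
`mapping = {"z": [9, 1, 1], "c": [31, 26, 30]}` → mapping = {'z': [9, 1, 1], 'c': [31, 26, 30]}
`result = mapping["z"][1] + mapping["c"][1]` → result = 27
So result = 27

Answer: 27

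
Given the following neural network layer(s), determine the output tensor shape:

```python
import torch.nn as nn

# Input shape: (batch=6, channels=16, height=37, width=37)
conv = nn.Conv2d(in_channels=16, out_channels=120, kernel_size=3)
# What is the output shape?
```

Input: (6, 16, 37, 37) -> Output: (6, 120, 35, 35)

Answer: (6, 120, 35, 35)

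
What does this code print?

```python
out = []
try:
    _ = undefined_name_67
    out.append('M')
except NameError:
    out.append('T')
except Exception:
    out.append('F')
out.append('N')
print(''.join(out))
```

Execution trace: 'T' (except NameError) → 'N' (after the try/except). Output: TN

Answer: TN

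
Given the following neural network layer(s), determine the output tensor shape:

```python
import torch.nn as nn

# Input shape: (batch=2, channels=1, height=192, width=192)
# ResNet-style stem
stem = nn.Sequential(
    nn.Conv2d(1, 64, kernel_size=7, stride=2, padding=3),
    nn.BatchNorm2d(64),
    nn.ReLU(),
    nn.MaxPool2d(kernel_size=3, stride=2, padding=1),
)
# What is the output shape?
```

Input: (2, 1, 192, 192) -> after Conv2d 7x7 stride=2: (2, 64, 96, 96) -> Output: (2, 64, 48, 48)

Answer: (2, 64, 48, 48)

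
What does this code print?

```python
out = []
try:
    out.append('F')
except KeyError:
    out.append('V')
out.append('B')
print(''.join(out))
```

Execution trace: 'F' (try body, no exception) → 'B' (after the try/except). Output: FB

Answer: FB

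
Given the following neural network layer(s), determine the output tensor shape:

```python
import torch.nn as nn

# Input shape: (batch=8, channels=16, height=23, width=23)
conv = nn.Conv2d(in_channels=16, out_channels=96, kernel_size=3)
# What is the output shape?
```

Input: (8, 16, 23, 23) -> Output: (8, 96, 21, 21)

Answer: (8, 96, 21, 21)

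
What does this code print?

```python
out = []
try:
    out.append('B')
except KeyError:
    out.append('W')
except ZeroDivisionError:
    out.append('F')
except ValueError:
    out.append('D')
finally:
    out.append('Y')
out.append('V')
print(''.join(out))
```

Execution trace: 'B' (try body, no exception) → 'Y' (finally) → 'V' (after the try/except). Output: BYV

Answer: BYV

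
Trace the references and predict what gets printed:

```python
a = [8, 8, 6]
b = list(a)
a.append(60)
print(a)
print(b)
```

Key concept: list() constructor creates copy.
Step by step:
`a = [8, 8, 6]` → a = [8, 8, 6]
`b = list(a)` → b = [8, 8, 6]
`a.append(60)` → a = [8, 8, 6, 60]
`print(a)` → prints [8, 8, 6, 60]
`print(b)` → prints [8, 8, 6]

Answer:
[8, 8, 6, 60]
[8, 8, 6]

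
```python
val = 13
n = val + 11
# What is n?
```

Trace:
`val = 13` → val = 13
`n = val + 11` → n = 24
So n = 24

Answer: 24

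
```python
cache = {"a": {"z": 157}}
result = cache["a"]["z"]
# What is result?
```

Trace:
`cache = {"a": {"z": 157}}` → cache = {'a': {'z': 157}}
`result = cache["a"]["z"]` → result = 157
So result = 157

Answer: 157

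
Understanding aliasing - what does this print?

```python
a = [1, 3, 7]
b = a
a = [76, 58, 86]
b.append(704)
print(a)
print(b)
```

Key concept: rebinding vs mutation: a is rebound to a new list, b still points at the original.
Step by step:
`a = [1, 3, 7]` → a = [1, 3, 7]
`b = a` → b = [1, 3, 7] (same object as a)
`a = [76, 58, 86]` → a = [76, 58, 86]
`b.append(704)` → b = [1, 3, 7, 704]
`print(a)` → prints [76, 58, 86]
`print(b)` → prints [1, 3, 7, 704]

Answer:
[76, 58, 86]
[1, 3, 7, 704]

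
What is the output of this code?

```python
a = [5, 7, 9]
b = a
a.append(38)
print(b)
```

Key concept: basic list aliasing.
Step by step:
`a = [5, 7, 9]` → a = [5, 7, 9]
`b = a` → b = [5, 7, 9] (same object as a)
`a.append(38)` → a = [5, 7, 9, 38] (same object as b); b = [5, 7, 9, 38] (same object as a)
`print(b)` → prints [5, 7, 9, 38]

Answer: [5, 7, 9, 38]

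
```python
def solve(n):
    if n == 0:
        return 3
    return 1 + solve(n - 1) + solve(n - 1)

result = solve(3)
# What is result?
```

solve(n) = 1 + 2·solve(n-1), solve(0)=3. Closed form: (3+1)·2^3 - 1 = 31.

Answer: 31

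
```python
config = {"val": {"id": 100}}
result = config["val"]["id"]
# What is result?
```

Trace:
`config = {"val": {"id": 100}}` → config = {'val': {'id': 100}}
`result = config["val"]["id"]` → result = 100
So result = 100

Answer: 100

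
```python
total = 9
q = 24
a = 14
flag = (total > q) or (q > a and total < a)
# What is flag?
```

Trace:
`total = 9` → total = 9
`q = 24` → q = 24
`a = 14` → a = 14
`flag = (total > q) or (q > a and total < a)` → flag = True
So flag = True

Answer: True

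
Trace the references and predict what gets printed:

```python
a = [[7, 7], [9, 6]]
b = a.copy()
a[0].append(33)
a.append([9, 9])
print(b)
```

Key concept: shallow copy with nested lists.
Step by step:
`a = [[7, 7], [9, 6]]` → a = [[7, 7], [9, 6]]
`b = a.copy()` → b = [[7, 7], [9, 6]]
`a[0].append(33)` → a = [[7, 7, 33], [9, 6]]; b = [[7, 7, 33], [9, 6]]
`a.append([9, 9])` → a = [[7, 7, 33], [9, 6], [9, 9]]
`print(b)` → prints [[7, 7, 33], [9, 6]]

Answer: [[7, 7, 33], [9, 6]]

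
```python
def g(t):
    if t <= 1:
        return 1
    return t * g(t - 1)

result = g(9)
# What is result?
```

g(9) = 9 * 8 * 7 * 6 * 5 * 4 * 3 * 2 * 1 = 362880

Answer: 362880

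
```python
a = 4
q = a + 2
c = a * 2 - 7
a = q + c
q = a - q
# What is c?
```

Trace:
`a = 4` → a = 4
`q = a + 2` → q = 6
`c = a * 2 - 7` → c = 1
`a = q + c` → a = 7
`q = a - q` → q = 1
So c = 1

Answer: 1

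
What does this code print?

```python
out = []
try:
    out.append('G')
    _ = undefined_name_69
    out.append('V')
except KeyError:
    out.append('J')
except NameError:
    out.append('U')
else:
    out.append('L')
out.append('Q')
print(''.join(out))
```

Execution trace: 'G' (try body) → 'U' (except NameError) → 'Q' (after the try/except). Output: GUQ

Answer: GUQ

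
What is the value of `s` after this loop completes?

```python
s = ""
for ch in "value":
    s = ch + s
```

Reverse 'value'
`s` takes the values: "" → "v" → "av" → "lav" → "ulav" → "eulav"

Answer: "eulav"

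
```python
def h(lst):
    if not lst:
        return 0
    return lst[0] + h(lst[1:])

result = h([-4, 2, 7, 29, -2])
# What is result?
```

(-4) + 2 + 7 + 29 + (-2) + 0 = 32

Answer: 32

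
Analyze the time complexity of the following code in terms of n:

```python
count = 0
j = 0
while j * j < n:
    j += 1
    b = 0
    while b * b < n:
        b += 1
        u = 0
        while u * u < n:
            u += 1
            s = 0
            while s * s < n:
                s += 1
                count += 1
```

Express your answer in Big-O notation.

Each loop level contributes: √n × √n × √n × √n. Multiplying the contributions gives O(n^2).

Answer: O(n^2)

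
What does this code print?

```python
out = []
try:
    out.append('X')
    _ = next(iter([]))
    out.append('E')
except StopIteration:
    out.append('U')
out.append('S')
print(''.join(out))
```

Execution trace: 'X' (try body) → 'U' (except StopIteration) → 'S' (after the try/except). Output: XUS

Answer: XUS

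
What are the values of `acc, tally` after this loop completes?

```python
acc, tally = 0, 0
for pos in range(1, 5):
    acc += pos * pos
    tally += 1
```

Sum of squares and count
`acc, tally` takes the values: (0, 0) → (1, 0) → (1, 1) → (5, 1) → (5, 2) → (14, 2) → (14, 3) → (30, 3) → (30, 4)

Answer: 30, 4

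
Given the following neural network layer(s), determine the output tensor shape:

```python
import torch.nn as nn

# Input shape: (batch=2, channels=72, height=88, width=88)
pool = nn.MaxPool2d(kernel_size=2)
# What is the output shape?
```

Input: (2, 72, 88, 88) -> Output: (2, 72, 44, 44)

Answer: (2, 72, 44, 44)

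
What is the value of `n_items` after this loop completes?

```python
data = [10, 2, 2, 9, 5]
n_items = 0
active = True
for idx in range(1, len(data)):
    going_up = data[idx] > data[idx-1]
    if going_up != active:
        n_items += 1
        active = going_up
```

Count direction changes in [10, 2, 2, 9, 5]
`n_items` takes the values: 0 → 1 → 2 → 3

Answer: 3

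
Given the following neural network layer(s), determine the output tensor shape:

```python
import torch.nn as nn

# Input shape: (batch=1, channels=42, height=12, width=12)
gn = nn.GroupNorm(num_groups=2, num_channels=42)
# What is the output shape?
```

Input: (1, 42, 12, 12) -> Output: (1, 42, 12, 12)

Answer: (1, 42, 12, 12)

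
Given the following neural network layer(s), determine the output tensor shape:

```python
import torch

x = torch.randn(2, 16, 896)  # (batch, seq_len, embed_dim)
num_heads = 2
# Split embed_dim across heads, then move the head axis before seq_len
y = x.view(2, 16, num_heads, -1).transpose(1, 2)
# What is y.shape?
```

Input: (2, 16, 896) -> head_dim = 896 // 2 = 448; after view: (2, 16, 2, 448) -> after transpose(1, 2): (2, 2, 16, 448) -> Output: (2, 2, 16, 448)

Answer: (2, 2, 16, 448)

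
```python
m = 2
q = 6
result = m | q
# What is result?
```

Trace:
`m = 2` → m = 2
`q = 6` → q = 6
`result = m | q` → result = 6
So result = 6

Answer: 6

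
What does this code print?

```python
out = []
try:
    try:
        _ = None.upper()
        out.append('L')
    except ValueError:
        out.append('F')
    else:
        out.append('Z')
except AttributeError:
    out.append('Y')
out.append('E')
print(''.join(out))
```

Execution trace: 'Y' (outer except AttributeError) → 'E' (after the try/except). Output: YE

Answer: YE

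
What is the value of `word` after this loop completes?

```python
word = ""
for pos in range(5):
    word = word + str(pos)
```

Concatenate digits 0 to 4
`word` takes the values: "" → "0" → "01" → "012" → "0123" → "01234"

Answer: "01234"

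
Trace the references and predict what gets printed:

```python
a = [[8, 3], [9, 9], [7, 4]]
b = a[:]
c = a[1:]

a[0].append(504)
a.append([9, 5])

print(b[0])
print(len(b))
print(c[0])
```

Key concept: slice with nested mutation.
Step by step:
`a = [[8, 3], [9, 9], [7, 4]]` → a = [[8, 3], [9, 9], [7, 4]]
`b = a[:]` → b = [[8, 3], [9, 9], [7, 4]]
`c = a[1:]` → c = [[9, 9], [7, 4]]
`a[0].append(504)` → a = [[8, 3, 504], [9, 9], [7, 4]]; b = [[8, 3, 504], [9, 9], [7, 4]]
`a.append([9, 5])` → a = [[8, 3, 504], [9, 9], [7, 4], [9, 5]]
`print(b[0])` → prints [8, 3, 504]
`print(len(b))` → prints 3
`print(c[0])` → prints [9, 9]

Answer:
[8, 3, 504]
3
[9, 9]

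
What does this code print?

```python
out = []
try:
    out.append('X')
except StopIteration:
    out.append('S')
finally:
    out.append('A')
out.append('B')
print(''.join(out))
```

Execution trace: 'X' (try body, no exception) → 'A' (finally) → 'B' (after the try/except). Output: XAB

Answer: XAB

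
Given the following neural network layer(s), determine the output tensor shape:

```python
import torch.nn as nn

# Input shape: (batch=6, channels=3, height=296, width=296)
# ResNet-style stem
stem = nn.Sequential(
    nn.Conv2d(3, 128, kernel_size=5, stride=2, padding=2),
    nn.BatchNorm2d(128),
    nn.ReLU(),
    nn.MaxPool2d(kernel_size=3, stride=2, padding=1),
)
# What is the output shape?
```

Input: (6, 3, 296, 296) -> after Conv2d 5x5 stride=2: (6, 128, 148, 148) -> Output: (6, 128, 74, 74)

Answer: (6, 128, 74, 74)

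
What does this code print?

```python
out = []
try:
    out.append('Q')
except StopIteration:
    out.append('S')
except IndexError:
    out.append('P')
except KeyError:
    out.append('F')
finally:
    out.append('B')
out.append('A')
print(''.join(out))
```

Execution trace: 'Q' (try body, no exception) → 'B' (finally) → 'A' (after the try/except). Output: QBA

Answer: QBA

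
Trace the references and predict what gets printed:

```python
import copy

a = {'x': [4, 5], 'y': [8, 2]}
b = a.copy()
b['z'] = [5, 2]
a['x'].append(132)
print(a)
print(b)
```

Key concept: shallow copy of dict with mutable values.
Step by step:
`a = {'x': [4, 5], 'y': [8, 2]}` → a = {'x': [4, 5], 'y': [8, 2]}
`b = a.copy()` → b = {'x': [4, 5], 'y': [8, 2]}
`b['z'] = [5, 2]` → b = {'x': [4, 5], 'y': [8, 2], 'z': [5, 2]}
`a['x'].append(132)` → a = {'x': [4, 5, 132], 'y': [8, 2]}; b = {'x': [4, 5, 132], 'y': [8, 2], 'z': [5, 2]}
`print(a)` → prints {'x': [4, 5, 132], 'y': [8, 2]}
`print(b)` → prints {'x': [4, 5, 132], 'y': [8, 2], 'z': [5, 2]}

Answer:
{'x': [4, 5, 132], 'y': [8, 2]}
{'x': [4, 5, 132], 'y': [8, 2], 'z': [5, 2]}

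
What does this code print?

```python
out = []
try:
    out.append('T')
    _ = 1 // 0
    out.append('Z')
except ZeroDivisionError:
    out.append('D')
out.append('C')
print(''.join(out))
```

Execution trace: 'T' (try body) → 'D' (except ZeroDivisionError) → 'C' (after the try/except). Output: TDC

Answer: TDC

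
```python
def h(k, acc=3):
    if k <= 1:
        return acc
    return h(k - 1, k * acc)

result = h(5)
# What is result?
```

Accumulator trace (n, acc): (5, 3) -> (4, 15) -> (3, 60) -> (2, 180) -> (1, 360) -> return 360

Answer: 360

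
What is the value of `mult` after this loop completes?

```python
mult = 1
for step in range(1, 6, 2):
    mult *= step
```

Product of 1, 3, 5, ... up to 5
`mult` takes the values: 1 → 3 → 15

Answer: 15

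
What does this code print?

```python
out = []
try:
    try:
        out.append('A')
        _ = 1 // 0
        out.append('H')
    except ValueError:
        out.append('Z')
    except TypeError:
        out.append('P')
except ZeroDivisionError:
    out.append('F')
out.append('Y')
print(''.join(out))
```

Execution trace: 'A' (try body) → 'F' (outer except ZeroDivisionError) → 'Y' (after the try/except). Output: AFY

Answer: AFY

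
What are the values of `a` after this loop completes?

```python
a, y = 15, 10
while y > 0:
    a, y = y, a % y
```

GCD of 15 and 10
`a` takes the values: 15 → 10 → 5

Answer: 5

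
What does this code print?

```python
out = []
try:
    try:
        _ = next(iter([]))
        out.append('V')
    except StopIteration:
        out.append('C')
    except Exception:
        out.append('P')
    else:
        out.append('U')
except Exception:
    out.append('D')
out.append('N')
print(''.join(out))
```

Execution trace: 'C' (inner except StopIteration) → 'N' (after the try/except). Output: CN

Answer: CN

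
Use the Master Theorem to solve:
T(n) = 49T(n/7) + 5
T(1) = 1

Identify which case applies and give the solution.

a=49, b=7, f(n)=5. log_7(49) = 2. Since c=0 < 2, Case 1 applies: T(n) = Θ(n^log_b(a)) = O(n^2).

Answer: O(n^2) - Case 1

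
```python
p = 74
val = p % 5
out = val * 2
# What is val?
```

Trace:
`p = 74` → p = 74
`val = p % 5` → val = 4
`out = val * 2` → out = 8
So val = 4

Answer: 4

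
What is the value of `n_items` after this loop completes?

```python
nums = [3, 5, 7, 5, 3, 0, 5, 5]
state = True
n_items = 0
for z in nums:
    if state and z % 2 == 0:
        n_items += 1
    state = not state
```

Count even values at even positions
`n_items` takes the values: 0

Answer: 0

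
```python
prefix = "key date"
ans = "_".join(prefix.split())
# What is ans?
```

Trace:
`prefix = "key date"` → prefix = 'key date'
`ans = "_".join(prefix.split())` → ans = 'key_date'
So ans = 'key_date'

Answer: 'key_date'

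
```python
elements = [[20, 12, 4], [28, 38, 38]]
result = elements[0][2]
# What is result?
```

Trace:
`elements = [[20, 12, 4], [28, 38, 38]]` → elements = [[20, 12, 4], [28, 38, 38]]
`result = elements[0][2]` → result = 4
So result = 4

Answer: 4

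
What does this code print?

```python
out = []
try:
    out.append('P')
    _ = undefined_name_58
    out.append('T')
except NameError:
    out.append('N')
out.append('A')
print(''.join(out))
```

Execution trace: 'P' (try body) → 'N' (except NameError) → 'A' (after the try/except). Output: PNA

Answer: PNA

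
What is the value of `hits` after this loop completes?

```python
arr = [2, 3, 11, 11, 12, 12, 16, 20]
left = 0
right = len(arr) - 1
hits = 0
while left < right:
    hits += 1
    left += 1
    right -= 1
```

Iterations until pointers meet (list length 8)
`hits` takes the values: 0 → 1 → 2 → 3 → 4

Answer: 4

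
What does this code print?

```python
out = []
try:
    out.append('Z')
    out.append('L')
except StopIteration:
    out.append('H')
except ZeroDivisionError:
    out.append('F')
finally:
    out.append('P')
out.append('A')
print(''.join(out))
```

Execution trace: 'Z' (try body) → 'L' (try body, no exception) → 'P' (finally) → 'A' (after the try/except). Output: ZLPA

Answer: ZLPA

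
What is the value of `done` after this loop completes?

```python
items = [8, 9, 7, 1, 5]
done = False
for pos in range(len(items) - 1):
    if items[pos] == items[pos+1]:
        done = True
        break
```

Check consecutive duplicates in [8, 9, 7, 1, 5]
`done` takes the values: False

Answer: False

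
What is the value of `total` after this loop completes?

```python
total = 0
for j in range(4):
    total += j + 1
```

Start at 0, add 1 to 4 = 10
`total` takes the values: 0 → 1 → 3 → 6 → 10

Answer: 10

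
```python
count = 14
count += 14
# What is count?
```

Trace:
`count = 14` → count = 14
`count += 14` → count = 28
So count = 28

Answer: 28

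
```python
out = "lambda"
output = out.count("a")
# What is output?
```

Trace:
`out = "lambda"` → out = 'lambda'
`output = out.count("a")` → output = 2
So output = 2

Answer: 2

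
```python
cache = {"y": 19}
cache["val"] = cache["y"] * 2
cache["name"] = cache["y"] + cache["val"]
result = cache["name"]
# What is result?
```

Trace:
`cache = {"y": 19}` → cache = {'y': 19}
`cache["val"] = cache["y"] * 2` → cache = {'y': 19, 'val': 38}
`cache["name"] = cache["y"] + cache["val"]` → cache = {'y': 19, 'val': 38, 'name': 57}
`result = cache["name"]` → result = 57
So result = 57

Answer: 57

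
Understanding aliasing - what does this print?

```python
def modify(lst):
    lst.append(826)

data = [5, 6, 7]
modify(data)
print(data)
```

Key concept: function modifies passed list.
Step by step:
`data = [5, 6, 7]` → data = [5, 6, 7]
`modify(data)` → data = [5, 6, 7, 826]
`print(data)` → prints [5, 6, 7, 826]

Answer: [5, 6, 7, 826]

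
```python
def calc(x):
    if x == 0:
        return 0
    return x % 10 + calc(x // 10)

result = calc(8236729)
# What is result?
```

Sum of digits of 8236729: 9 + 2 + 7 + 6 + 3 + 2 + 8 = 37

Answer: 37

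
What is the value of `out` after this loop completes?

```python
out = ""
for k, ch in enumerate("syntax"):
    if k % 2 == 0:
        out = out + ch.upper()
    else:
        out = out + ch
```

Uppercase even positions in 'syntax'
`out` takes the values: "" → "S" → "Sy" → "SyN" → "SyNt" → "SyNtA" → "SyNtAx"

Answer: "SyNtAx"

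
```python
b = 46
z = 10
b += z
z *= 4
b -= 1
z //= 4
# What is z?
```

Trace:
`b = 46` → b = 46
`z = 10` → z = 10
`b += z` → b = 56
`z *= 4` → z = 40
`b -= 1` → b = 55
`z //= 4` → z = 10
So z = 10

Answer: 10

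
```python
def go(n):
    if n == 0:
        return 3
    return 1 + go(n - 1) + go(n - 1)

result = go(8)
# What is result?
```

go(n) = 1 + 2·go(n-1), go(0)=3. Closed form: (3+1)·2^8 - 1 = 1023.

Answer: 1023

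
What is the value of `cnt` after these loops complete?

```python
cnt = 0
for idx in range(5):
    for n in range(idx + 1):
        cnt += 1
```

Triangle: 1 + 2 + ... + 5
`cnt` takes the values: 0 → 1 → 2 → 3 → 4 → 5 → 6 → 7 → 8 → 9 → 10 → 11 → 12 → 13 → 14 → 15

Answer: 15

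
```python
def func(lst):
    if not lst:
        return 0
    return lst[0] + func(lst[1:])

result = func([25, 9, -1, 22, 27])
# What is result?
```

25 + 9 + (-1) + 22 + 27 + 0 = 82

Answer: 82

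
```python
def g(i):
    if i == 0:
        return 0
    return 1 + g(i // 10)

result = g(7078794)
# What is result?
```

Count of digits of 7078794: 7

Answer: 7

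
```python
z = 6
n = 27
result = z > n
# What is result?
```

Trace:
`z = 6` → z = 6
`n = 27` → n = 27
`result = z > n` → result = False
So result = False

Answer: False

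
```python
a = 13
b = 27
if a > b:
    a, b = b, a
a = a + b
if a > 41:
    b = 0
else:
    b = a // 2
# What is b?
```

Trace:
`a = 13` → a = 13
`b = 27` → b = 27
`if a > b: ...` → a > b is False → no variable changes
`a = a + b` → a = 40
`if a > 41: ...` → a > 41 is False, take else branch → b = 20
So b = 20

Answer: 20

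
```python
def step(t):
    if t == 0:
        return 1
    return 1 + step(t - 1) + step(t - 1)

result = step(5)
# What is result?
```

step(t) = 1 + 2·step(t-1), step(0)=1. Closed form: (1+1)·2^5 - 1 = 63.

Answer: 63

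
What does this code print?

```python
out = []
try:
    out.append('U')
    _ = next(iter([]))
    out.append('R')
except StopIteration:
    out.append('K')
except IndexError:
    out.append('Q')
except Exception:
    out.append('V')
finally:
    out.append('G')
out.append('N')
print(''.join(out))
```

Execution trace: 'U' (try body) → 'K' (except StopIteration) → 'G' (finally) → 'N' (after the try/except). Output: UKGN

Answer: UKGN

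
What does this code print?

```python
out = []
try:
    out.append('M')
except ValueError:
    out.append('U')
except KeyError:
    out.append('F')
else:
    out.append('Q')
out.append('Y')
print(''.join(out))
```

Execution trace: 'M' (try body, no exception) → 'Q' (else) → 'Y' (after the try/except). Output: MQY

Answer: MQY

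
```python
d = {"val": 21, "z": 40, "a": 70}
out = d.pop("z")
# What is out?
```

Trace:
`d = {"val": 21, "z": 40, "a": 70}` → d = {'val': 21, 'z': 40, 'a': 70}
`out = d.pop("z")` → d = {'val': 21, 'a': 70}; out = 40
So out = 40

Answer: 40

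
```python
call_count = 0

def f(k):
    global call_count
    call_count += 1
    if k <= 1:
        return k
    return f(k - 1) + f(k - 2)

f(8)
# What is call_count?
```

Calls(k) = 1 + Calls(k-1) + Calls(k-2); Calls(0)=Calls(1)=1. For k=8 this gives 67.

Answer: 67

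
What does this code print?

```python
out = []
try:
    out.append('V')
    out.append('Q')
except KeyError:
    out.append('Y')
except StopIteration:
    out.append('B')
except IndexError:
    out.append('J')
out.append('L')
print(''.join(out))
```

Execution trace: 'V' (try body) → 'Q' (try body, no exception) → 'L' (after the try/except). Output: VQL

Answer: VQL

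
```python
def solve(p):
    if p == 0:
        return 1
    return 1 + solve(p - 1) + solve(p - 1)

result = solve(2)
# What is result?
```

solve(p) = 1 + 2·solve(p-1), solve(0)=1. Closed form: (1+1)·2^2 - 1 = 7.

Answer: 7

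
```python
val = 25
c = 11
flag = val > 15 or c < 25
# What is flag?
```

Trace:
`val = 25` → val = 25
`c = 11` → c = 11
`flag = val > 15 or c < 25` → flag = True
So flag = True

Answer: True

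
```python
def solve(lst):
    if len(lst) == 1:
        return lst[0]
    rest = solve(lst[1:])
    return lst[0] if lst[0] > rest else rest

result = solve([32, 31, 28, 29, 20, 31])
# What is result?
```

Recursive max over [32, 31, 28, 29, 20, 31] = 32

Answer: 32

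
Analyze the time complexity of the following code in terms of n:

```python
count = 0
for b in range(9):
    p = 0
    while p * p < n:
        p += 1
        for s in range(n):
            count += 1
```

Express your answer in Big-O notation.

Each loop level contributes: 1 × √n × n. Multiplying the contributions gives O(n√n).

Answer: O(n√n)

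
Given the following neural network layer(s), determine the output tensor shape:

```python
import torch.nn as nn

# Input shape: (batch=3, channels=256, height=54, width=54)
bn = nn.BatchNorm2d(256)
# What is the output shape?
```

Input: (3, 256, 54, 54) -> Output: (3, 256, 54, 54)

Answer: (3, 256, 54, 54)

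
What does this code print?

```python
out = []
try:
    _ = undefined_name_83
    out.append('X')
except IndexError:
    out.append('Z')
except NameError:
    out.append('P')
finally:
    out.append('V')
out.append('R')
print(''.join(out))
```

Execution trace: 'P' (except NameError) → 'V' (finally) → 'R' (after the try/except). Output: PVR

Answer: PVR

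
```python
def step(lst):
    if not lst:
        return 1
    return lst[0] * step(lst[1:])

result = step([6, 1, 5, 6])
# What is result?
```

Product over [6, 1, 5, 6] = 6 * 1 * 5 * 6 = 180

Answer: 180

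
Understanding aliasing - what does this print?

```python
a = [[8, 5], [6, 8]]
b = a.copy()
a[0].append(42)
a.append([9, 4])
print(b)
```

Key concept: shallow copy with nested lists.
Step by step:
`a = [[8, 5], [6, 8]]` → a = [[8, 5], [6, 8]]
`b = a.copy()` → b = [[8, 5], [6, 8]]
`a[0].append(42)` → a = [[8, 5, 42], [6, 8]]; b = [[8, 5, 42], [6, 8]]
`a.append([9, 4])` → a = [[8, 5, 42], [6, 8], [9, 4]]
`print(b)` → prints [[8, 5, 42], [6, 8]]

Answer: [[8, 5, 42], [6, 8]]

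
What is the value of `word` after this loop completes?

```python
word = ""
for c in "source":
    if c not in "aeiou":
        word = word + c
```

Remove vowels from 'source'
`word` takes the values: "" → "s" → "sr" → "src"

Answer: "src"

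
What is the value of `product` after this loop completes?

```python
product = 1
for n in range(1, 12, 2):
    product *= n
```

Product of 1, 3, 5, ... up to 11
`product` takes the values: 1 → 3 → 15 → 105 → 945 → 10395

Answer: 10395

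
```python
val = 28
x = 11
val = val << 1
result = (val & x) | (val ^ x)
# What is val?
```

Trace:
`val = 28` → val = 28
`x = 11` → x = 11
`val = val << 1` → val = 56
`result = (val & x) | (val ^ x)` → result = 59
So val = 56

Answer: 56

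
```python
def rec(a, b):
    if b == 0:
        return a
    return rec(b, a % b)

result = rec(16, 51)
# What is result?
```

rec(16, 51) -> rec(51, 16) -> rec(16, 3) -> rec(3, 1) -> rec(1, 0) -> 1

Answer: 1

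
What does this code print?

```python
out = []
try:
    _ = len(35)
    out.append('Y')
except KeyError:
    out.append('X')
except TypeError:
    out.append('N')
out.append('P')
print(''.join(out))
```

Execution trace: 'N' (except TypeError) → 'P' (after the try/except). Output: NP

Answer: NP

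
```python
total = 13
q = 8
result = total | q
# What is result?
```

Trace:
`total = 13` → total = 13
`q = 8` → q = 8
`result = total | q` → result = 13
So result = 13

Answer: 13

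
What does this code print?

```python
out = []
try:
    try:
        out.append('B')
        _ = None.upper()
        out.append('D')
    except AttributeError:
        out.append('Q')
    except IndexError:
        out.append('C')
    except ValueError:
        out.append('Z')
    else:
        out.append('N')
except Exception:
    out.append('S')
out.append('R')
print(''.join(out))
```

Execution trace: 'B' (inner try body) → 'Q' (inner except AttributeError) → 'R' (after the try/except). Output: BQR

Answer: BQR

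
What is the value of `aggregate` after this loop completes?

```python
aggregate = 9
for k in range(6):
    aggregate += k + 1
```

Start at 9, add 1 to 6 = 30
`aggregate` takes the values: 9 → 10 → 12 → 15 → 19 → 24 → 30

Answer: 30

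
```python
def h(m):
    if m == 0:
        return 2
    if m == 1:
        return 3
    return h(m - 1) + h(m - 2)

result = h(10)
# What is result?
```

Build up from base cases: h(0)=2, h(1)=3, h(2)=5, h(3)=8, h(4)=13, h(5)=21, h(6)=34, ..., h(10)=233

Answer: 233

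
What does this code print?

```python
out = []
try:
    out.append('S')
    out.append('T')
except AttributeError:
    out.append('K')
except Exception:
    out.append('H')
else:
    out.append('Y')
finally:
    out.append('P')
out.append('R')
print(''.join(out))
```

Execution trace: 'S' (try body) → 'T' (try body, no exception) → 'Y' (else) → 'P' (finally) → 'R' (after the try/except). Output: STYPR

Answer: STYPR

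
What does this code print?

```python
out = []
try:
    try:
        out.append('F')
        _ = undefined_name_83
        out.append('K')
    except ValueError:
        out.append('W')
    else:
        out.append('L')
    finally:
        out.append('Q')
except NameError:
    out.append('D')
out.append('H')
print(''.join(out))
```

Execution trace: 'F' (try body) → 'Q' (finally) → 'D' (outer except NameError) → 'H' (after the try/except). Output: FQDH

Answer: FQDH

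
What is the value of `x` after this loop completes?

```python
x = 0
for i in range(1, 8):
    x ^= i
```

XOR of 1 to 7
`x` takes the values: 0 → 1 → 3 → 0 → 4 → 1 → 7 → 0

Answer: 0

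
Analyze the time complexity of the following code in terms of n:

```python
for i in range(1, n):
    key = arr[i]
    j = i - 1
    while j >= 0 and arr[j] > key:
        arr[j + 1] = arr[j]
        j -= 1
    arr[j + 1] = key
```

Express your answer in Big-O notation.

This is Insertion sort. Time complexity: O(n²).

Answer: O(n²)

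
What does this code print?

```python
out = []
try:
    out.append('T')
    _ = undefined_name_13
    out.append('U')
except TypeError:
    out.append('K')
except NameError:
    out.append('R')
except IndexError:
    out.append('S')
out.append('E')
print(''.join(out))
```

Execution trace: 'T' (try body) → 'R' (except NameError) → 'E' (after the try/except). Output: TRE

Answer: TRE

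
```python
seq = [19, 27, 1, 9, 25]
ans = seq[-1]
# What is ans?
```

Trace:
`seq = [19, 27, 1, 9, 25]` → seq = [19, 27, 1, 9, 25]
`ans = seq[-1]` → ans = 25
So ans = 25

Answer: 25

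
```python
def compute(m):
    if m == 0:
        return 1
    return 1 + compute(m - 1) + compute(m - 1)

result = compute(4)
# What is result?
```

compute(m) = 1 + 2·compute(m-1), compute(0)=1. Closed form: (1+1)·2^4 - 1 = 31.

Answer: 31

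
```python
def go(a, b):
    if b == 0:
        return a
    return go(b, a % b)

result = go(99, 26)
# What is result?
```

go(99, 26) -> go(26, 21) -> go(21, 5) -> go(5, 1) -> go(1, 0) -> 1

Answer: 1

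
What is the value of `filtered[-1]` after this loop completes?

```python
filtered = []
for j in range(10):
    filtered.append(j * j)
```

Last element of squares 0 to 9
`filtered` takes the values: [] → [0] → [0, 1] → [0, 1, 4] → [0, 1, 4, 9] → [0, 1, 4, 9, 16] → [0, 1, 4, 9, 16, 25] → [0, 1, 4, 9, 16, 25, 36] → [0, 1, 4, 9, 16, 25, 36, 49] → [0, 1, 4, 9, 16, 25, 36, 49, 64] → [0, 1, 4, 9, 16, 25, 36, 49, 64, 81]
So `filtered[-1]` = 81

Answer: 81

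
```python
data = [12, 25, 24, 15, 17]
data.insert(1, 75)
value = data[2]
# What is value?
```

Trace:
`data = [12, 25, 24, 15, 17]` → data = [12, 25, 24, 15, 17]
`data.insert(1, 75)` → data = [12, 75, 25, 24, 15, 17]
`value = data[2]` → value = 25
So value = 25

Answer: 25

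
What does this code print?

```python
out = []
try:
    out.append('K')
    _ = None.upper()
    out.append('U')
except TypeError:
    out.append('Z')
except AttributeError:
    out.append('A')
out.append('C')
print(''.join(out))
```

Execution trace: 'K' (try body) → 'A' (except AttributeError) → 'C' (after the try/except). Output: KAC

Answer: KAC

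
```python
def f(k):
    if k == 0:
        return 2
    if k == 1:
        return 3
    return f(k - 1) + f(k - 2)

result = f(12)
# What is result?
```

Build up from base cases: f(0)=2, f(1)=3, f(2)=5, f(3)=8, f(4)=13, f(5)=21, f(6)=34, ..., f(12)=610

Answer: 610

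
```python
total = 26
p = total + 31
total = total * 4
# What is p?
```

Trace:
`total = 26` → total = 26
`p = total + 31` → p = 57
`total = total * 4` → total = 104
So p = 57

Answer: 57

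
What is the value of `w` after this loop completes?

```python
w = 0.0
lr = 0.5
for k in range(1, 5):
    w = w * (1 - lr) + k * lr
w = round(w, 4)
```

Moving average with lr=0.5
`w` takes the values: 0.0 → 0.5 → 1.25 → 2.125 → 3.0625

Answer: 3.0625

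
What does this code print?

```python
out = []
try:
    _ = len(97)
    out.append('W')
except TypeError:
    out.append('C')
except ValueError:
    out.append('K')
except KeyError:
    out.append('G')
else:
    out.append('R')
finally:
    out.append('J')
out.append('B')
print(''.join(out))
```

Execution trace: 'C' (except TypeError) → 'J' (finally) → 'B' (after the try/except). Output: CJB

Answer: CJB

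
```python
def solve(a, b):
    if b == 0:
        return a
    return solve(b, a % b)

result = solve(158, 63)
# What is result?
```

solve(158, 63) -> solve(63, 32) -> solve(32, 31) -> solve(31, 1) -> solve(1, 0) -> 1

Answer: 1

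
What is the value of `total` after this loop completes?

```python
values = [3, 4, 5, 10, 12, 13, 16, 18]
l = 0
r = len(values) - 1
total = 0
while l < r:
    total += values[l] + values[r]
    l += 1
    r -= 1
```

Sum of pairs from ends
`total` takes the values: 0 → 21 → 41 → 59 → 81

Answer: 81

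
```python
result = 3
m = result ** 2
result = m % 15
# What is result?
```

Trace:
`result = 3` → result = 3
`m = result ** 2` → m = 9
`result = m % 15` → result = 9
So result = 9

Answer: 9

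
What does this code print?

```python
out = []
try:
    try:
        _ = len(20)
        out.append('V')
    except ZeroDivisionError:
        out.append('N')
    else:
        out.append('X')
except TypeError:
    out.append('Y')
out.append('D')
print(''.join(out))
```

Execution trace: 'Y' (outer except TypeError) → 'D' (after the try/except). Output: YD

Answer: YD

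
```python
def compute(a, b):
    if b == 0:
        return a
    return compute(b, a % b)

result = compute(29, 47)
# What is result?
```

compute(29, 47) -> compute(47, 29) -> compute(29, 18) -> compute(18, 11) -> compute(11, 7) -> compute(7, 4) -> compute(4, 3) -> compute(3, 1) -> compute(1, 0) -> 1

Answer: 1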